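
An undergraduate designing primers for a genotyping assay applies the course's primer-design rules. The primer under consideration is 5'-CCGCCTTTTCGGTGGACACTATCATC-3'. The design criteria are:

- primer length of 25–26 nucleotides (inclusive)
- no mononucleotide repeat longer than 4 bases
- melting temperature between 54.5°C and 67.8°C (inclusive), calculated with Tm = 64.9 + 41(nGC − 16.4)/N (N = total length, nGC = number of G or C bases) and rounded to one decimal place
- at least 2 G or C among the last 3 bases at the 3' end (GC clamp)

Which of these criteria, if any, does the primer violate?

Base counts: A=4, T=8, G=5, C=9 (length 26).
length: length 26 ✓
homopolymer run: longest run = 4 ✓
Tm: Tm = 64.9 + 41·(14 − 16.4)/26 = 61.1°C ✓
GC clamp: 3' end ATC has 1 G/C, need ≥2 ✗

Fails: GC clamp.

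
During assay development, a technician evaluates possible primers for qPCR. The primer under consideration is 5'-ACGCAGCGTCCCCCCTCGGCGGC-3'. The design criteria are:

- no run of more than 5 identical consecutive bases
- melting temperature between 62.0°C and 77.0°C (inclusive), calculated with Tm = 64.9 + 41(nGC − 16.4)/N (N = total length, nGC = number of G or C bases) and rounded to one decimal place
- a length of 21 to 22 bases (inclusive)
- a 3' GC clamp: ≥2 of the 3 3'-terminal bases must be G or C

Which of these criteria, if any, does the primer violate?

Fails: homopolymer run, length.

Base counts: A=2, T=2, G=7, C=12 (length 23).
homopolymer run: longest run = 6, exceeds 5 ✗
Tm: Tm = 64.9 + 41·(19 − 16.4)/23 = 69.5°C ✓
length: length 23, outside 21–22 ✗
GC clamp: 3' end GGC has 3 G/C ✓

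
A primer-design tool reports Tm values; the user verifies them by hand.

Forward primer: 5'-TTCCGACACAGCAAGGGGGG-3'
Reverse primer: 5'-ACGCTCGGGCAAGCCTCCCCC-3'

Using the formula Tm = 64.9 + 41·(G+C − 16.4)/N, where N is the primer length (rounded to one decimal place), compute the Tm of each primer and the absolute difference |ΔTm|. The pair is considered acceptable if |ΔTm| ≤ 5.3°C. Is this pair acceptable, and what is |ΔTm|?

Forward: G+C = 13, N = 20 → Tm = 64.9 + 41·(13 − 16.4)/20 = 57.9°C.
Reverse: G+C = 16, N = 21 → Tm = 64.9 + 41·(16 − 16.4)/21 = 64.1°C.
|ΔTm| = |57.9 − 64.1| = 6.2°C, > 5.3°C.

|ΔTm| = 6.2°C; the pair is not acceptable.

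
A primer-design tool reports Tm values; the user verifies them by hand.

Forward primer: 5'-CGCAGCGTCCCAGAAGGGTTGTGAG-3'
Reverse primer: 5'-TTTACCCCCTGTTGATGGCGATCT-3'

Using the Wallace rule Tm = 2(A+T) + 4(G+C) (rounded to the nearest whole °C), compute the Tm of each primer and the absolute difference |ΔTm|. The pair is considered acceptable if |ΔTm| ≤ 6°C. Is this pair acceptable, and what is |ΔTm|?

Forward: A=5 T=4 G=10 C=6 → Tm = 2·9 + 4·16 = 82°C.
Reverse: A=3 T=9 G=5 C=7 → Tm = 2·12 + 4·12 = 72°C.
|ΔTm| = |82 − 72| = 10°C, > 6°C.

|ΔTm| = 10°C; the pair is not acceptable.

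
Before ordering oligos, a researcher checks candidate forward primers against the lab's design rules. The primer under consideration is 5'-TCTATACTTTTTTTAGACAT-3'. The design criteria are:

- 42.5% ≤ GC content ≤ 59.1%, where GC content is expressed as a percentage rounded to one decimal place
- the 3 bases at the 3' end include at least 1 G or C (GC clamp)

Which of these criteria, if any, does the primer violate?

Fails: GC content.

Base counts: A=5, T=11, G=1, C=3 (length 20).
GC content: GC 4/20 = 20.0%, outside 42.5–59.1% ✗
GC clamp: 3' end CAT has 1 G/C ✓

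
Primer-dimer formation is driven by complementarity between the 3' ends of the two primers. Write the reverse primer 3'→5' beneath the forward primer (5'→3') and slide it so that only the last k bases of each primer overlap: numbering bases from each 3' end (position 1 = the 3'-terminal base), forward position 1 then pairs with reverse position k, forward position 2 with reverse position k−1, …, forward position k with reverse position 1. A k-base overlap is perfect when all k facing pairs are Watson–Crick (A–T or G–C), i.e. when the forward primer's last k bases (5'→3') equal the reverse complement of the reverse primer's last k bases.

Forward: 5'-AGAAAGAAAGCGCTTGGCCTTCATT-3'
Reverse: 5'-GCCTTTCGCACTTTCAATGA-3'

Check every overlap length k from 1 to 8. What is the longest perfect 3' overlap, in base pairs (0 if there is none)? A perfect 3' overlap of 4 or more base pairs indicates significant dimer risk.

Longest perfect overlap: 5 complementary base pairs; significant dimer risk (threshold 4).

Last 8 bases (5'→3') — forward …CCTTCATT, reverse …TTCAATGA.
Reverse complement of the reverse primer's last 8 bases: TCATTGAA; its first k bases are the reverse complement of the reverse primer's last k bases, so a perfect k-base overlap needs the forward primer's last k bases to equal them.
Comparing (forward last k vs required): k=1: T vs T ✓; k=2: TT vs TC ✗; k=3: ATT vs TCA ✗; k=4: CATT vs TCAT ✗; k=5: TCATT vs TCATT ✓; k=6: TTCATT vs TCATTG ✗; k=7: CTTCATT vs TCATTGA ✗; k=8: CCTTCATT vs TCATTGAA ✗.
Perfect overlaps at k = 1, 5; the largest is 5.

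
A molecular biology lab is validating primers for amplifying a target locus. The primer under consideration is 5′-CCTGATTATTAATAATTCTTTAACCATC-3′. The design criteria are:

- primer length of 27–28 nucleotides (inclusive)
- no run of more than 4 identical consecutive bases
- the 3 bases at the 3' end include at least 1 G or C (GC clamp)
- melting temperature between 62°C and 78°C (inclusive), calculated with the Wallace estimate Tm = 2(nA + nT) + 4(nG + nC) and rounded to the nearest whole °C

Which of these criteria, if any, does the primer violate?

Base counts: A=9, T=12, G=1, C=6 (length 28).
length: length 28 ✓
homopolymer run: longest run = 3 ✓
GC clamp: 3' end ATC has 1 G/C ✓
Tm: Tm = 2·21 + 4·7 = 70°C ✓

Meets all criteria.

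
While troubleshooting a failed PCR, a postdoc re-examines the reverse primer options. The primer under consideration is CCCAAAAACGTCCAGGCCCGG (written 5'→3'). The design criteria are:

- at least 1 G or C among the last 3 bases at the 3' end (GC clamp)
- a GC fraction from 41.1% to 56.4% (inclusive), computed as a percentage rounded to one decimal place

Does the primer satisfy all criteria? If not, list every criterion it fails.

Base counts: A=6, T=1, G=5, C=9 (length 21).
GC clamp: 3' end CGG has 3 G/C ✓
GC content: GC 14/21 = 66.7%, outside 41.1–56.4% ✗

Fails: GC content.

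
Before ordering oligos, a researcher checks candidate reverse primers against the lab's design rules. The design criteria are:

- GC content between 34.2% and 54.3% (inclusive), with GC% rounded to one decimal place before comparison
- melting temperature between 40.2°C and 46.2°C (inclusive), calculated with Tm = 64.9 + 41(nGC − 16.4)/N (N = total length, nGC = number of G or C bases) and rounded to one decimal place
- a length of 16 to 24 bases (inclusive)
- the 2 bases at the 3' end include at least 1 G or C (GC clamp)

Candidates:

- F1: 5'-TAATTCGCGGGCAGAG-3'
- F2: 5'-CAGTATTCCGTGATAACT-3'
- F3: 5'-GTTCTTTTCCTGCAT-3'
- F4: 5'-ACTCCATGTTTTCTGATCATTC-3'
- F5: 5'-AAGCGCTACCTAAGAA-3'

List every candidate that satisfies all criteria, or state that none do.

F2 only.

F1 (16 nt, A=4 T=3 G=6 C=3): GC 9/16 = 56.3%, outside 34.2–54.3% ✗; Tm = 64.9 + 41·(9 − 16.4)/16 = 45.9°C ✓; length 16 ✓; 3' end AG has 1 G/C ✓ — fails.
F2 (18 nt, A=5 T=6 G=3 C=4): GC 7/18 = 38.9% ✓; Tm = 64.9 + 41·(7 − 16.4)/18 = 43.5°C ✓; length 18 ✓; 3' end CT has 1 G/C ✓ — passes.
F3 (15 nt, A=1 T=8 G=2 C=4): GC 6/15 = 40.0% ✓; Tm = 64.9 + 41·(6 − 16.4)/15 = 36.5°C, outside 40.2–46.2°C ✗; length 15, outside 16–24 ✗; 3' end AT has 0 G/C, need ≥1 ✗ — fails.
F4 (22 nt, A=4 T=10 G=2 C=6): GC 8/22 = 36.4% ✓; Tm = 64.9 + 41·(8 − 16.4)/22 = 49.2°C, outside 40.2–46.2°C ✗; length 22 ✓; 3' end TC has 1 G/C ✓ — fails.
F5 (16 nt, A=7 T=2 G=3 C=4): GC 7/16 = 43.8% ✓; Tm = 64.9 + 41·(7 − 16.4)/16 = 40.8°C ✓; length 16 ✓; 3' end AA has 0 G/C, need ≥1 ✗ — fails.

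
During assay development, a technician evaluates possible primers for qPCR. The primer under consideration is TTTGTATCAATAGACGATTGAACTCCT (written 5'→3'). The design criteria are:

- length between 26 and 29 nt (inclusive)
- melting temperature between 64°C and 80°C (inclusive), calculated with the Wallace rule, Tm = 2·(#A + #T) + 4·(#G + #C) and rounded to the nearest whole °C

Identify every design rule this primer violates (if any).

Base counts: A=8, T=10, G=4, C=5 (length 27).
length: length 27 ✓
Tm: Tm = 2·18 + 4·9 = 72°C ✓

Meets all criteria.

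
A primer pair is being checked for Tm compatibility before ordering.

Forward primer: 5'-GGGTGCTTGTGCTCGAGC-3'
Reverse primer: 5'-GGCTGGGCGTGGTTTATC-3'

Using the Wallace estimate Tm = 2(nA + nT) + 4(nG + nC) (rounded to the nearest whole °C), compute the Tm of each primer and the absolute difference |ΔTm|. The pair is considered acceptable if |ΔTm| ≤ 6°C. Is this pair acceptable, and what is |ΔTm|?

|ΔTm| = 2°C; the pair is acceptable.

Forward: A=1 T=5 G=8 C=4 → Tm = 2·6 + 4·12 = 60°C.
Reverse: A=1 T=6 G=8 C=3 → Tm = 2·7 + 4·11 = 58°C.
|ΔTm| = |60 − 58| = 2°C, ≤ 6°C.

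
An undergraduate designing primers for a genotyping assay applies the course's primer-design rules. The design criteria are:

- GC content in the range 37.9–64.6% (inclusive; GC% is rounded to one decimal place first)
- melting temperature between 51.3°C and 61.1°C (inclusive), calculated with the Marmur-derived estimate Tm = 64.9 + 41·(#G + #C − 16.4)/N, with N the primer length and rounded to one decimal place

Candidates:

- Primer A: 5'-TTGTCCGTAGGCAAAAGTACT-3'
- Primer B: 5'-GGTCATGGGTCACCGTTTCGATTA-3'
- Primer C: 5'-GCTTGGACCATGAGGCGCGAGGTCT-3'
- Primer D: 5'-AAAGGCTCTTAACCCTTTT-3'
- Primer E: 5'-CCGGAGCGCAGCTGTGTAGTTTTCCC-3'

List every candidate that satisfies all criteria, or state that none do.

Primer B only.

Primer A (21 nt, A=6 T=6 G=5 C=4): GC 9/21 = 42.9% ✓; Tm = 64.9 + 41·(9 − 16.4)/21 = 50.5°C, outside 51.3–61.1°C ✗ — fails.
Primer B (24 nt, A=4 T=8 G=7 C=5): GC 12/24 = 50.0% ✓; Tm = 64.9 + 41·(12 − 16.4)/24 = 57.4°C ✓ — passes.
Primer C (25 nt, A=4 T=5 G=10 C=6): GC 16/25 = 64.0% ✓; Tm = 64.9 + 41·(16 − 16.4)/25 = 64.2°C, outside 51.3–61.1°C ✗ — fails.
Primer D (19 nt, A=5 T=7 G=2 C=5): GC 7/19 = 36.8%, outside 37.9–64.6% ✗; Tm = 64.9 + 41·(7 − 16.4)/19 = 44.6°C, outside 51.3–61.1°C ✗ — fails.
Primer E (26 nt, A=3 T=7 G=8 C=8): GC 16/26 = 61.5% ✓; Tm = 64.9 + 41·(16 − 16.4)/26 = 64.3°C, outside 51.3–61.1°C ✗ — fails.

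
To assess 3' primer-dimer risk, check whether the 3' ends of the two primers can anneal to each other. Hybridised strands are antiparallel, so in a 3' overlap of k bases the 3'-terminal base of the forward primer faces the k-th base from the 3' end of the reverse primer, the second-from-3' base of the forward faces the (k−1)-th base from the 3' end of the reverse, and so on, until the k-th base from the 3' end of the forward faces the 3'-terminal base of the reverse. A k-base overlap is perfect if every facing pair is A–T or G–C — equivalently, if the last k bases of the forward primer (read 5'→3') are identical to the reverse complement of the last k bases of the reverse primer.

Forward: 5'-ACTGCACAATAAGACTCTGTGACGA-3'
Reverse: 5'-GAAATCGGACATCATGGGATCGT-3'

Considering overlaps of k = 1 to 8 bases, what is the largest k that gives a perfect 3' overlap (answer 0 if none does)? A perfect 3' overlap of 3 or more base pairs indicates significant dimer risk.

Longest perfect overlap: 4 complementary base pairs; significant dimer risk (threshold 3).

Last 8 bases (5'→3') — forward …TGTGACGA, reverse …GGGATCGT.
Reverse complement of the reverse primer's last 8 bases: ACGATCCC; its first k bases are the reverse complement of the reverse primer's last k bases, so a perfect k-base overlap needs the forward primer's last k bases to equal them.
Comparing (forward last k vs required): k=1: A vs A ✓; k=2: GA vs AC ✗; k=3: CGA vs ACG ✗; k=4: ACGA vs ACGA ✓; k=5: GACGA vs ACGAT ✗; k=6: TGACGA vs ACGATC ✗; k=7: GTGACGA vs ACGATCC ✗; k=8: TGTGACGA vs ACGATCCC ✗.
Perfect overlaps at k = 1, 4; the largest is 4.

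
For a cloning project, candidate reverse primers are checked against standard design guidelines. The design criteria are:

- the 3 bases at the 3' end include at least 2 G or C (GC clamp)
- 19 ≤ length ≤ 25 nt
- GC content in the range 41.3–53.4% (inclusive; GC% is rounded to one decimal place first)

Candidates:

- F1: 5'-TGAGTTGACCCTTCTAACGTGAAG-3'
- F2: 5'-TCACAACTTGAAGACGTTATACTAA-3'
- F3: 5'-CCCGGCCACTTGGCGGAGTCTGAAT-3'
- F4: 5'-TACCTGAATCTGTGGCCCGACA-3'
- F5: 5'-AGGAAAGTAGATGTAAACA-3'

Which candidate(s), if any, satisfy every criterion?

F1 (24 nt, A=6 T=7 G=6 C=5): 3' end AAG has 1 G/C, need ≥2 ✗; length 24 ✓; GC 11/24 = 45.8% ✓ — fails.
F2 (25 nt, A=10 T=7 G=3 C=5): 3' end TAA has 0 G/C, need ≥2 ✗; length 25 ✓; GC 8/25 = 32.0%, outside 41.3–53.4% ✗ — fails.
F3 (25 nt, A=4 T=5 G=8 C=8): 3' end AAT has 0 G/C, need ≥2 ✗; length 25 ✓; GC 16/25 = 64.0%, outside 41.3–53.4% ✗ — fails.
F4 (22 nt, A=5 T=5 G=5 C=7): 3' end ACA has 1 G/C, need ≥2 ✗; length 22 ✓; GC 12/22 = 54.5%, outside 41.3–53.4% ✗ — fails.
F5 (19 nt, A=10 T=3 G=5 C=1): 3' end ACA has 1 G/C, need ≥2 ✗; length 19 ✓; GC 6/19 = 31.6%, outside 41.3–53.4% ✗ — fails.

None of the candidates satisfy all criteria.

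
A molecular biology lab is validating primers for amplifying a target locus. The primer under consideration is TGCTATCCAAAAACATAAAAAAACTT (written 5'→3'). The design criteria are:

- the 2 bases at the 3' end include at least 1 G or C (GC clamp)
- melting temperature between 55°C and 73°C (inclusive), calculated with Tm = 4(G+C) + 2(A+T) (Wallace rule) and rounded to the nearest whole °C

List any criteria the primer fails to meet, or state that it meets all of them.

Fails: GC clamp.

Base counts: A=14, T=6, G=1, C=5 (length 26).
GC clamp: 3' end TT has 0 G/C, need ≥1 ✗
Tm: Tm = 2·20 + 4·6 = 64°C ✓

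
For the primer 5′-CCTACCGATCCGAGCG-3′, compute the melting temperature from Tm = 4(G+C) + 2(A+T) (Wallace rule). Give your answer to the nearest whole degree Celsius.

54°C

Base counts: A=3, T=2, G=4, C=7 (length 16).
Tm = 2·(3+2) + 4·(4+7) = 2·5 + 4·11 = 10 + 44 = 54°C.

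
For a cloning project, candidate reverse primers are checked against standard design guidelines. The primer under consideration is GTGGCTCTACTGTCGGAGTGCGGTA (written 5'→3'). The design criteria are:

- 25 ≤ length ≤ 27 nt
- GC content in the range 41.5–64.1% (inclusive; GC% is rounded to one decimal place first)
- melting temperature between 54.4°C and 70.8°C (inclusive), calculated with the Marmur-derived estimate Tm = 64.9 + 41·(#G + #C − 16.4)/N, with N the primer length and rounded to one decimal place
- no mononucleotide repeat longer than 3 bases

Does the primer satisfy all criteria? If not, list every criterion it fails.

Meets all criteria.

Base counts: A=3, T=7, G=10, C=5 (length 25).
length: length 25 ✓
GC content: GC 15/25 = 60.0% ✓
Tm: Tm = 64.9 + 41·(15 − 16.4)/25 = 62.6°C ✓
homopolymer run: longest run = 2 ✓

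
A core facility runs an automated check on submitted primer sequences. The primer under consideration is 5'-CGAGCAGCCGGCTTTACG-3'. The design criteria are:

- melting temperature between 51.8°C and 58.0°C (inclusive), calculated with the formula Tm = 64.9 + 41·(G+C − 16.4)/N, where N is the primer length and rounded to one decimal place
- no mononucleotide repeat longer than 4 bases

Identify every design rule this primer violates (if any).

Base counts: A=3, T=3, G=6, C=6 (length 18).
Tm: Tm = 64.9 + 41·(12 − 16.4)/18 = 54.9°C ✓
homopolymer run: longest run = 3 ✓

Meets all criteria.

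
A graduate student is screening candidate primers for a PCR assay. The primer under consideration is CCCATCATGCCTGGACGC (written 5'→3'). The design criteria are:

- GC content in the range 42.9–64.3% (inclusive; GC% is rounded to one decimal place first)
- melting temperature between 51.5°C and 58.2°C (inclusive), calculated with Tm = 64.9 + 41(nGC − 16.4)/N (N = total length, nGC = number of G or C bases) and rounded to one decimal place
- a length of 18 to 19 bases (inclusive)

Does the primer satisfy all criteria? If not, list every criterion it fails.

Fails: GC content.

Base counts: A=3, T=3, G=4, C=8 (length 18).
GC content: GC 12/18 = 66.7%, outside 42.9–64.3% ✗
Tm: Tm = 64.9 + 41·(12 − 16.4)/18 = 54.9°C ✓
length: length 18 ✓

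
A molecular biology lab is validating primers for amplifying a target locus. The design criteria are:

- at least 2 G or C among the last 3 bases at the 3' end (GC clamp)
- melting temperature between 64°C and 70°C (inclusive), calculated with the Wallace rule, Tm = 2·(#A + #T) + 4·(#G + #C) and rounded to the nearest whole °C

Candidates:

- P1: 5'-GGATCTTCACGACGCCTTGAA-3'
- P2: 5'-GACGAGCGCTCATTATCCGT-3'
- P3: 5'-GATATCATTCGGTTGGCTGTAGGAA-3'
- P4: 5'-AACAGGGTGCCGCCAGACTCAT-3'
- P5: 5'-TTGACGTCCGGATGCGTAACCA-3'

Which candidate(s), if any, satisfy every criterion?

P1 (21 nt, A=5 T=5 G=5 C=6): 3' end GAA has 1 G/C, need ≥2 ✗; Tm = 2·10 + 4·11 = 64°C ✓ — fails.
P2 (20 nt, A=4 T=5 G=5 C=6): 3' end CGT has 2 G/C ✓; Tm = 2·9 + 4·11 = 62°C, outside 64–70°C ✗ — fails.
P3 (25 nt, A=6 T=8 G=8 C=3): 3' end GAA has 1 G/C, need ≥2 ✗; Tm = 2·14 + 4·11 = 72°C, outside 64–70°C ✗ — fails.
P4 (22 nt, A=6 T=3 G=6 C=7): 3' end CAT has 1 G/C, need ≥2 ✗; Tm = 2·9 + 4·13 = 70°C ✓ — fails.
P5 (22 nt, A=5 T=5 G=6 C=6): 3' end CCA has 2 G/C ✓; Tm = 2·10 + 4·12 = 68°C ✓ — passes.

P5 only.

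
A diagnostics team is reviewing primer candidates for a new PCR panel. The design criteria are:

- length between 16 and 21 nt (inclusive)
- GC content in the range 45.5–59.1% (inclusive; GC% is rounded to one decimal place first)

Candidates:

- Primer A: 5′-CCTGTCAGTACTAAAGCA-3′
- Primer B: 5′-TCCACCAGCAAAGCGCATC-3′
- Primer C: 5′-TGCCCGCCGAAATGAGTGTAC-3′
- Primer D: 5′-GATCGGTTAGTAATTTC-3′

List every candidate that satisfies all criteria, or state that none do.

Primer A (18 nt, A=6 T=4 G=3 C=5): length 18 ✓; GC 8/18 = 44.4%, outside 45.5–59.1% ✗ — fails.
Primer B (19 nt, A=6 T=2 G=3 C=8): length 19 ✓; GC 11/19 = 57.9% ✓ — passes.
Primer C (21 nt, A=5 T=4 G=6 C=6): length 21 ✓; GC 12/21 = 57.1% ✓ — passes.
Primer D (17 nt, A=4 T=7 G=4 C=2): length 17 ✓; GC 6/17 = 35.3%, outside 45.5–59.1% ✗ — fails.

Primer B and Primer C.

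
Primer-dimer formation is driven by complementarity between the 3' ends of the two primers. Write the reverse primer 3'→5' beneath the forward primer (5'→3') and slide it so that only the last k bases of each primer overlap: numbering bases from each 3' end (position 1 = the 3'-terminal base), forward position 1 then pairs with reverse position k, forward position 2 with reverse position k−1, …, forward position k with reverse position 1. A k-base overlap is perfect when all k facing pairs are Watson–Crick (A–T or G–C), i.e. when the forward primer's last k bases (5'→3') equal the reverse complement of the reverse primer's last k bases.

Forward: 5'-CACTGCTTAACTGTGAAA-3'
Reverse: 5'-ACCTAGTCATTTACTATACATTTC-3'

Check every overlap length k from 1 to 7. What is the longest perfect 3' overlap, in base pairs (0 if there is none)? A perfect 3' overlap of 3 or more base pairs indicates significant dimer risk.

Longest perfect overlap: 4 complementary base pairs; significant dimer risk (threshold 3).

Last 7 bases (5'→3') — forward …TGTGAAA, reverse …ACATTTC.
Reverse complement of the reverse primer's last 7 bases: GAAATGT; its first k bases are the reverse complement of the reverse primer's last k bases, so a perfect k-base overlap needs the forward primer's last k bases to equal them.
Comparing (forward last k vs required): k=1: A vs G ✗; k=2: AA vs GA ✗; k=3: AAA vs GAA ✗; k=4: GAAA vs GAAA ✓; k=5: TGAAA vs GAAAT ✗; k=6: GTGAAA vs GAAATG ✗; k=7: TGTGAAA vs GAAATGT ✗.
Only k = 4 is perfect, so the longest perfect 3' overlap is 4.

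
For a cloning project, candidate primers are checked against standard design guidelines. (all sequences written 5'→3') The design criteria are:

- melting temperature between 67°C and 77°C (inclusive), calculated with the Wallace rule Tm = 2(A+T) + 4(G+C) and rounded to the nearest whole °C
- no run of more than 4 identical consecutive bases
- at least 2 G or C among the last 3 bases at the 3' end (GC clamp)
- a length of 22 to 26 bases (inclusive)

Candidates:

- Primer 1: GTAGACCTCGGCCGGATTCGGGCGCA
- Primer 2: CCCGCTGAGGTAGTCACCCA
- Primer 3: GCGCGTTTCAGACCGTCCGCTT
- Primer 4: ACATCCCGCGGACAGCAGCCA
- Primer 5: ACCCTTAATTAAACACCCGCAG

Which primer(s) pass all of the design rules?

Primer 1 (26 nt, A=4 T=4 G=10 C=8): Tm = 2·8 + 4·18 = 88°C, outside 67–77°C ✗; longest run = 3 ✓; 3' end GCA has 2 G/C ✓; length 26 ✓ — fails.
Primer 2 (20 nt, A=4 T=3 G=5 C=8): Tm = 2·7 + 4·13 = 66°C, outside 67–77°C ✗; longest run = 3 ✓; 3' end CCA has 2 G/C ✓; length 20, outside 22–26 ✗ — fails.
Primer 3 (22 nt, A=2 T=6 G=6 C=8): Tm = 2·8 + 4·14 = 72°C ✓; longest run = 3 ✓; 3' end CTT has 1 G/C, need ≥2 ✗; length 22 ✓ — fails.
Primer 4 (21 nt, A=6 T=1 G=5 C=9): Tm = 2·7 + 4·14 = 70°C ✓; longest run = 3 ✓; 3' end CCA has 2 G/C ✓; length 21, outside 22–26 ✗ — fails.
Primer 5 (22 nt, A=8 T=4 G=2 C=8): Tm = 2·12 + 4·10 = 64°C, outside 67–77°C ✗; longest run = 3 ✓; 3' end CAG has 2 G/C ✓; length 22 ✓ — fails.

None of the candidates satisfy all criteria.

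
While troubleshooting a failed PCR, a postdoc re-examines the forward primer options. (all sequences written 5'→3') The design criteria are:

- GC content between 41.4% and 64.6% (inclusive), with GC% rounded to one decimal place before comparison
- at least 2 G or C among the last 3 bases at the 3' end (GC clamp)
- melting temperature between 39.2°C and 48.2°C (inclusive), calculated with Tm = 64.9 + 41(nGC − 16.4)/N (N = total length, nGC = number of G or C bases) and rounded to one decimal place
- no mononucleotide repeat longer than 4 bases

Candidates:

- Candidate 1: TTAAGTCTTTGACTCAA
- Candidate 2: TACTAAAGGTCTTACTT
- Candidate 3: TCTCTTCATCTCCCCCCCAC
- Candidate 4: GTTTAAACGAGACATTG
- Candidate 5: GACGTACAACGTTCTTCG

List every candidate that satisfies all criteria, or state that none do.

Candidate 1 (17 nt, A=5 T=7 G=2 C=3): GC 5/17 = 29.4%, outside 41.4–64.6% ✗; 3' end CAA has 1 G/C, need ≥2 ✗; Tm = 64.9 + 41·(5 − 16.4)/17 = 37.4°C, outside 39.2–48.2°C ✗; longest run = 3 ✓ — fails.
Candidate 2 (17 nt, A=5 T=7 G=2 C=3): GC 5/17 = 29.4%, outside 41.4–64.6% ✗; 3' end CTT has 1 G/C, need ≥2 ✗; Tm = 64.9 + 41·(5 − 16.4)/17 = 37.4°C, outside 39.2–48.2°C ✗; longest run = 3 ✓ — fails.
Candidate 3 (20 nt, A=2 T=6 G=0 C=12): GC 12/20 = 60.0% ✓; 3' end CAC has 2 G/C ✓; Tm = 64.9 + 41·(12 − 16.4)/20 = 55.9°C, outside 39.2–48.2°C ✗; longest run = 7, exceeds 4 ✗ — fails.
Candidate 4 (17 nt, A=6 T=5 G=4 C=2): GC 6/17 = 35.3%, outside 41.4–64.6% ✗; 3' end TTG has 1 G/C, need ≥2 ✗; Tm = 64.9 + 41·(6 − 16.4)/17 = 39.8°C ✓; longest run = 3 ✓ — fails.
Candidate 5 (18 nt, A=4 T=5 G=4 C=5): GC 9/18 = 50.0% ✓; 3' end TCG has 2 G/C ✓; Tm = 64.9 + 41·(9 − 16.4)/18 = 48.0°C ✓; longest run = 2 ✓ — passes.

Candidate 5 only.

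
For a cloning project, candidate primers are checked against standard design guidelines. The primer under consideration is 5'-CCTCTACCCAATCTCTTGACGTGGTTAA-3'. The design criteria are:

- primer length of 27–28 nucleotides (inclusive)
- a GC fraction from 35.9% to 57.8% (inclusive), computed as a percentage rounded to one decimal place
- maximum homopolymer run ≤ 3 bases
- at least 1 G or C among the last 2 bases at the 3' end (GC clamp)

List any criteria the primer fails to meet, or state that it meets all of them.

Base counts: A=6, T=9, G=4, C=9 (length 28).
length: length 28 ✓
GC content: GC 13/28 = 46.4% ✓
homopolymer run: longest run = 3 ✓
GC clamp: 3' end AA has 0 G/C, need ≥1 ✗

Fails: GC clamp.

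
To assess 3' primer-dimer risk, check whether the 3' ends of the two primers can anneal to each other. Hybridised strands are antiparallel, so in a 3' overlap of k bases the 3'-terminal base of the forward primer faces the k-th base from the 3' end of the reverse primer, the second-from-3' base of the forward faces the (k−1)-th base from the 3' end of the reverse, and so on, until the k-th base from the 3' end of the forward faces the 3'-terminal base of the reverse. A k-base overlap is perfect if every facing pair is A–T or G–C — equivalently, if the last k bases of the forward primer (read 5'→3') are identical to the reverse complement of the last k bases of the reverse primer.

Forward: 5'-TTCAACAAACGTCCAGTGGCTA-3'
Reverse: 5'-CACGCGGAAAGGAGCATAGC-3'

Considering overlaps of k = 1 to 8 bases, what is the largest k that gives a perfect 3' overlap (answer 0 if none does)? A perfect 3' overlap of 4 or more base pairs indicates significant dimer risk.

Last 8 bases (5'→3') — forward …AGTGGCTA, reverse …AGCATAGC.
Reverse complement of the reverse primer's last 8 bases: GCTATGCT; its first k bases are the reverse complement of the reverse primer's last k bases, so a perfect k-base overlap needs the forward primer's last k bases to equal them.
Comparing (forward last k vs required): k=1: A vs G ✗; k=2: TA vs GC ✗; k=3: CTA vs GCT ✗; k=4: GCTA vs GCTA ✓; k=5: GGCTA vs GCTAT ✗; k=6: TGGCTA vs GCTATG ✗; k=7: GTGGCTA vs GCTATGC ✗; k=8: AGTGGCTA vs GCTATGCT ✗.
Only k = 4 is perfect, so the longest perfect 3' overlap is 4.

Longest perfect overlap: 4 complementary base pairs; significant dimer risk (threshold 4).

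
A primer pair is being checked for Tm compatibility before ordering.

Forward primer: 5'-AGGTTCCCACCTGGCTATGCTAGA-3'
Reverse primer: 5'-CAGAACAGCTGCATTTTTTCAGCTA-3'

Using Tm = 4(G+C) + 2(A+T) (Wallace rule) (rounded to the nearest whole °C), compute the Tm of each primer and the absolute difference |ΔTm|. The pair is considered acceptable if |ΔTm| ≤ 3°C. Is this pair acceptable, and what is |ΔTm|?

Forward: A=5 T=6 G=6 C=7 → Tm = 2·11 + 4·13 = 74°C.
Reverse: A=7 T=8 G=4 C=6 → Tm = 2·15 + 4·10 = 70°C.
|ΔTm| = |74 − 70| = 4°C, > 3°C.

|ΔTm| = 4°C; the pair is not acceptable.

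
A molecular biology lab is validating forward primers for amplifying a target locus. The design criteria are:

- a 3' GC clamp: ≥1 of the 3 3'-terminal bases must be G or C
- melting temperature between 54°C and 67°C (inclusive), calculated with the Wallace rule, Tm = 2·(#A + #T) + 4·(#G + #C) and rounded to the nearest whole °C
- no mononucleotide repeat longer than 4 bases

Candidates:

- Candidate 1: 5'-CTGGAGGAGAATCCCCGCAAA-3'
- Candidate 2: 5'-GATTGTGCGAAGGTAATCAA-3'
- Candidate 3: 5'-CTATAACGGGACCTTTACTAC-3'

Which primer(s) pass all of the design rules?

Candidate 2 and Candidate 3.

Candidate 1 (21 nt, A=7 T=2 G=6 C=6): 3' end AAA has 0 G/C, need ≥1 ✗; Tm = 2·9 + 4·12 = 66°C ✓; longest run = 4 ✓ — fails.
Candidate 2 (20 nt, A=7 T=5 G=6 C=2): 3' end CAA has 1 G/C ✓; Tm = 2·12 + 4·8 = 56°C ✓; longest run = 2 ✓ — passes.
Candidate 3 (21 nt, A=6 T=6 G=3 C=6): 3' end TAC has 1 G/C ✓; Tm = 2·12 + 4·9 = 60°C ✓; longest run = 3 ✓ — passes.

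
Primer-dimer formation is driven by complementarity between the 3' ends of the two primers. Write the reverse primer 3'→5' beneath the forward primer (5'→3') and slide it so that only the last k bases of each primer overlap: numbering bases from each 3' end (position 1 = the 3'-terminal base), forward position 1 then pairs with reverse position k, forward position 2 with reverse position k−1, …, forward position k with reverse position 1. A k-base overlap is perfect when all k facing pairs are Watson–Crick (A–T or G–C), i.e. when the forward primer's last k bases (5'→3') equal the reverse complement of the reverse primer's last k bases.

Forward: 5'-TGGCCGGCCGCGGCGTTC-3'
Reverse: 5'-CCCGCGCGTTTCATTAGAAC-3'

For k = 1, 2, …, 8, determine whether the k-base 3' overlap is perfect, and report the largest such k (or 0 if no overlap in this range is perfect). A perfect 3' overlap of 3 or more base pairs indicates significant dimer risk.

Last 8 bases (5'→3') — forward …CGGCGTTC, reverse …ATTAGAAC.
Reverse complement of the reverse primer's last 8 bases: GTTCTAAT; its first k bases are the reverse complement of the reverse primer's last k bases, so a perfect k-base overlap needs the forward primer's last k bases to equal them.
Comparing (forward last k vs required): k=1: C vs G ✗; k=2: TC vs GT ✗; k=3: TTC vs GTT ✗; k=4: GTTC vs GTTC ✓; k=5: CGTTC vs GTTCT ✗; k=6: GCGTTC vs GTTCTA ✗; k=7: GGCGTTC vs GTTCTAA ✗; k=8: CGGCGTTC vs GTTCTAAT ✗.
Only k = 4 is perfect, so the longest perfect 3' overlap is 4.

Longest perfect overlap: 4 complementary base pairs; significant dimer risk (threshold 3).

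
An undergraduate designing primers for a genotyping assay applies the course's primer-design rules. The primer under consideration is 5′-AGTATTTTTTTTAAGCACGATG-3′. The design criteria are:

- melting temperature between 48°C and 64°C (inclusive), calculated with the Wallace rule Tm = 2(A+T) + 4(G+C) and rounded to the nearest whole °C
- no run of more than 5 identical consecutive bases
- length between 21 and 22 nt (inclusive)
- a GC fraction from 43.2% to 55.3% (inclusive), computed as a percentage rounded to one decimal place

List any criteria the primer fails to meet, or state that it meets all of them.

Base counts: A=6, T=10, G=4, C=2 (length 22).
Tm: Tm = 2·16 + 4·6 = 56°C ✓
homopolymer run: longest run = 8, exceeds 5 ✗
length: length 22 ✓
GC content: GC 6/22 = 27.3%, outside 43.2–55.3% ✗

Fails: homopolymer run, GC content.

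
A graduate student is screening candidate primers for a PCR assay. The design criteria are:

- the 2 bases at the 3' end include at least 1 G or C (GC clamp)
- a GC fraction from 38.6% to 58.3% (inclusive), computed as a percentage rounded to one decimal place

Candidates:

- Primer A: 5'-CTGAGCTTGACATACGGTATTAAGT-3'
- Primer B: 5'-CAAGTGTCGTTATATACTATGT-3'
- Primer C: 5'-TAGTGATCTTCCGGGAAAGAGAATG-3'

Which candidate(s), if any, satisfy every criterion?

Primer A and Primer C.

Primer A (25 nt, A=7 T=8 G=6 C=4): 3' end GT has 1 G/C ✓; GC 10/25 = 40.0% ✓ — passes.
Primer B (22 nt, A=6 T=9 G=4 C=3): 3' end GT has 1 G/C ✓; GC 7/22 = 31.8%, outside 38.6–58.3% ✗ — fails.
Primer C (25 nt, A=8 T=6 G=8 C=3): 3' end TG has 1 G/C ✓; GC 11/25 = 44.0% ✓ — passes.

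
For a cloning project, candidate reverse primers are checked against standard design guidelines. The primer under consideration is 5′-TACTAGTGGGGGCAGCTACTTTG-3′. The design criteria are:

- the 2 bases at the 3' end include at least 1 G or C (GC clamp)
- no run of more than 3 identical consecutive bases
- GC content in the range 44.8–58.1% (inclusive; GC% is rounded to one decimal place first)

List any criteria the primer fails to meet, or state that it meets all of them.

Base counts: A=4, T=7, G=8, C=4 (length 23).
GC clamp: 3' end TG has 1 G/C ✓
homopolymer run: longest run = 5, exceeds 3 ✗
GC content: GC 12/23 = 52.2% ✓

Fails: homopolymer run.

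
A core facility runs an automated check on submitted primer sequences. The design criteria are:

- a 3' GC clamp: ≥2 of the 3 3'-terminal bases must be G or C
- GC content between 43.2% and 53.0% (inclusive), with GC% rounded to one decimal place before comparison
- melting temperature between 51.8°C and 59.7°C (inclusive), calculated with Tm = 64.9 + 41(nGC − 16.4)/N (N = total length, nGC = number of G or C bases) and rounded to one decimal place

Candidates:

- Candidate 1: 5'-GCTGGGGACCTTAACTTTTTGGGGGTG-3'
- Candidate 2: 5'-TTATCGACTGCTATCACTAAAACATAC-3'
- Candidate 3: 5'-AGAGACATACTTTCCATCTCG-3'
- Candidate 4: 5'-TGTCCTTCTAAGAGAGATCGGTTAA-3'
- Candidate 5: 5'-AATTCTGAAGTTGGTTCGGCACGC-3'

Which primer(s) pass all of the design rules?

Candidate 5 only.

Candidate 1 (27 nt, A=3 T=9 G=11 C=4): 3' end GTG has 2 G/C ✓; GC 15/27 = 55.6%, outside 43.2–53.0% ✗; Tm = 64.9 + 41·(15 − 16.4)/27 = 62.8°C, outside 51.8–59.7°C ✗ — fails.
Candidate 2 (27 nt, A=10 T=8 G=2 C=7): 3' end TAC has 1 G/C, need ≥2 ✗; GC 9/27 = 33.3%, outside 43.2–53.0% ✗; Tm = 64.9 + 41·(9 − 16.4)/27 = 53.7°C ✓ — fails.
Candidate 3 (21 nt, A=6 T=6 G=3 C=6): 3' end TCG has 2 G/C ✓; GC 9/21 = 42.9%, outside 43.2–53.0% ✗; Tm = 64.9 + 41·(9 − 16.4)/21 = 50.5°C, outside 51.8–59.7°C ✗ — fails.
Candidate 4 (25 nt, A=7 T=8 G=6 C=4): 3' end TAA has 0 G/C, need ≥2 ✗; GC 10/25 = 40.0%, outside 43.2–53.0% ✗; Tm = 64.9 + 41·(10 − 16.4)/25 = 54.4°C ✓ — fails.
Candidate 5 (24 nt, A=5 T=7 G=7 C=5): 3' end CGC has 3 G/C ✓; GC 12/24 = 50.0% ✓; Tm = 64.9 + 41·(12 − 16.4)/24 = 57.4°C ✓ — passes.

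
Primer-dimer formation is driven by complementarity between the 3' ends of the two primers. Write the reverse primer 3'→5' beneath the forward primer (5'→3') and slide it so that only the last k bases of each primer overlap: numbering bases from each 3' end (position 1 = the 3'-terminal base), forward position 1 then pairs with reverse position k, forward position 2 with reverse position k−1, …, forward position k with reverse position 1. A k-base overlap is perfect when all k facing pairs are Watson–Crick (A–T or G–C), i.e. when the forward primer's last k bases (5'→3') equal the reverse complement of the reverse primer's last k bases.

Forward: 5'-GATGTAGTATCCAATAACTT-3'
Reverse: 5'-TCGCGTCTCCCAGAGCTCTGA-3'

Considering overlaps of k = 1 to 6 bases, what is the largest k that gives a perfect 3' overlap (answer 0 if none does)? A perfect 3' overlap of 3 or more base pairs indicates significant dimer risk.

Last 6 bases (5'→3') — forward …TAACTT, reverse …CTCTGA.
Reverse complement of the reverse primer's last 6 bases: TCAGAG; its first k bases are the reverse complement of the reverse primer's last k bases, so a perfect k-base overlap needs the forward primer's last k bases to equal them.
Comparing (forward last k vs required): k=1: T vs T ✓; k=2: TT vs TC ✗; k=3: CTT vs TCA ✗; k=4: ACTT vs TCAG ✗; k=5: AACTT vs TCAGA ✗; k=6: TAACTT vs TCAGAG ✗.
Only k = 1 is perfect, so the longest perfect 3' overlap is 1.

Longest perfect overlap: 1 complementary base pair; below the dimer-risk threshold (threshold 3).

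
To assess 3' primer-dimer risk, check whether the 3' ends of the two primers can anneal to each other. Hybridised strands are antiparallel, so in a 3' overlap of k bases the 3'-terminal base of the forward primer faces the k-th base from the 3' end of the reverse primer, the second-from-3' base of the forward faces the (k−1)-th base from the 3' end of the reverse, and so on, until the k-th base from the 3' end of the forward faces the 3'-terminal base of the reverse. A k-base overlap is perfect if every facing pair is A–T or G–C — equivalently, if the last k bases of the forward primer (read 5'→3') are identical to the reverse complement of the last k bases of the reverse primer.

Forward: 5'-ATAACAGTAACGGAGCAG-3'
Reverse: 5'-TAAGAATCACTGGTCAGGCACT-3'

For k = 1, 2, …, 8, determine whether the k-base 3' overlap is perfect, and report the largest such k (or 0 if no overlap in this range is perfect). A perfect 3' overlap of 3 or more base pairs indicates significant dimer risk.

Last 8 bases (5'→3') — forward …CGGAGCAG, reverse …CAGGCACT.
Reverse complement of the reverse primer's last 8 bases: AGTGCCTG; its first k bases are the reverse complement of the reverse primer's last k bases, so a perfect k-base overlap needs the forward primer's last k bases to equal them.
Comparing (forward last k vs required): k=1: G vs A ✗; k=2: AG vs AG ✓; k=3: CAG vs AGT ✗; k=4: GCAG vs AGTG ✗; k=5: AGCAG vs AGTGC ✗; k=6: GAGCAG vs AGTGCC ✗; k=7: GGAGCAG vs AGTGCCT ✗; k=8: CGGAGCAG vs AGTGCCTG ✗.
Only k = 2 is perfect, so the longest perfect 3' overlap is 2.

Longest perfect overlap: 2 complementary base pairs; below the dimer-risk threshold (threshold 3).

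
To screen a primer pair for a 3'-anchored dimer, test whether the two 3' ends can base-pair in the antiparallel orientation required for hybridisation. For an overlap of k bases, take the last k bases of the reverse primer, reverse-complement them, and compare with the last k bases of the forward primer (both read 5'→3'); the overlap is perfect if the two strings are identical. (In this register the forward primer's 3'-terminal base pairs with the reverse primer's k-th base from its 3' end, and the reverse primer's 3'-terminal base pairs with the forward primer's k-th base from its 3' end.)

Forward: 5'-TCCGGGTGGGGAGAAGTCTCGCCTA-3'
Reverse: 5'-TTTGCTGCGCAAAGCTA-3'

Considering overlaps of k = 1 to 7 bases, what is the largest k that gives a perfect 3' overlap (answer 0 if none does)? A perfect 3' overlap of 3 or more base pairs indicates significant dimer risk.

Longest perfect overlap: 2 complementary base pairs; below the dimer-risk threshold (threshold 3).

Last 7 bases (5'→3') — forward …TCGCCTA, reverse …AAAGCTA.
Reverse complement of the reverse primer's last 7 bases: TAGCTTT; its first k bases are the reverse complement of the reverse primer's last k bases, so a perfect k-base overlap needs the forward primer's last k bases to equal them.
Comparing (forward last k vs required): k=1: A vs T ✗; k=2: TA vs TA ✓; k=3: CTA vs TAG ✗; k=4: CCTA vs TAGC ✗; k=5: GCCTA vs TAGCT ✗; k=6: CGCCTA vs TAGCTT ✗; k=7: TCGCCTA vs TAGCTTT ✗.
Only k = 2 is perfect, so the longest perfect 3' overlap is 2.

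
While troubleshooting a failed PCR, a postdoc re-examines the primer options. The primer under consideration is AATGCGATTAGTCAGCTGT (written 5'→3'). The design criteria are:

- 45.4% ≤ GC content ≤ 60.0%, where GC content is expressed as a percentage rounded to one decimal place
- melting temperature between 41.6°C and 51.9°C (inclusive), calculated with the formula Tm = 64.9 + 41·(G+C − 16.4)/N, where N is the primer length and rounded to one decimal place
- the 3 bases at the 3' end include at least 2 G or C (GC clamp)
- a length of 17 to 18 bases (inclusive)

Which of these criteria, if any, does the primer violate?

Fails: GC content, GC clamp, length.

Base counts: A=5, T=6, G=5, C=3 (length 19).
GC content: GC 8/19 = 42.1%, outside 45.4–60.0% ✗
Tm: Tm = 64.9 + 41·(8 − 16.4)/19 = 46.8°C ✓
GC clamp: 3' end TGT has 1 G/C, need ≥2 ✗
length: length 19, outside 17–18 ✗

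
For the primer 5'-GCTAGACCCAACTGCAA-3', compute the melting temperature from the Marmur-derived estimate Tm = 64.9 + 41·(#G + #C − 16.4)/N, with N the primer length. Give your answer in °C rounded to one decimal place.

47.1°C

Base counts: A=6, T=2, G=3, C=6; G+C = 9, N = 17.
Tm = 64.9 + 41·(9 − 16.4)/17 = 64.9 + -303.40/17 = 47.1°C.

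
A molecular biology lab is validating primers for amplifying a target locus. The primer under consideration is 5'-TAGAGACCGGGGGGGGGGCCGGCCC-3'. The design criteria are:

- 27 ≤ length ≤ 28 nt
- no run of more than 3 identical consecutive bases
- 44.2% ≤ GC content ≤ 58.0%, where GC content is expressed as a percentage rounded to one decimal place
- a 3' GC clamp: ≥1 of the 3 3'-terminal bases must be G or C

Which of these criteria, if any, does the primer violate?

Fails: length, homopolymer run, GC content.

Base counts: A=3, T=1, G=14, C=7 (length 25).
length: length 25, outside 27–28 ✗
homopolymer run: longest run = 10, exceeds 3 ✗
GC content: GC 21/25 = 84.0%, outside 44.2–58.0% ✗
GC clamp: 3' end CCC has 3 G/C ✓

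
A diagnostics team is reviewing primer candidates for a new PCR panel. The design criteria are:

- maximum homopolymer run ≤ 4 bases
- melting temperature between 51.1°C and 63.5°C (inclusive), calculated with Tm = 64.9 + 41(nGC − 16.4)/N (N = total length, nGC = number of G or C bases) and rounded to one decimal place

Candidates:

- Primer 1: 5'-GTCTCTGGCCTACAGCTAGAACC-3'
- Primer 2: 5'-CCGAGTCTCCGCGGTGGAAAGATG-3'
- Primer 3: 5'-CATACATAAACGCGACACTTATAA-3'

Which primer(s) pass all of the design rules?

Primer 1 and Primer 2.

Primer 1 (23 nt, A=5 T=5 G=5 C=8): longest run = 2 ✓; Tm = 64.9 + 41·(13 − 16.4)/23 = 58.8°C ✓ — passes.
Primer 2 (24 nt, A=5 T=4 G=9 C=6): longest run = 3 ✓; Tm = 64.9 + 41·(15 − 16.4)/24 = 62.5°C ✓ — passes.
Primer 3 (24 nt, A=11 T=5 G=2 C=6): longest run = 3 ✓; Tm = 64.9 + 41·(8 − 16.4)/24 = 50.6°C, outside 51.1–63.5°C ✗ — fails.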